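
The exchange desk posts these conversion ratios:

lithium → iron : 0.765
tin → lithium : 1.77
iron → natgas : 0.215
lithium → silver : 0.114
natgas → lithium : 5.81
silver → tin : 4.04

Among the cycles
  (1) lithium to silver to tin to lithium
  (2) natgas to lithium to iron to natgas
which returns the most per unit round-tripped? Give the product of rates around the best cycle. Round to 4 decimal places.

0.9556

(1) 0.114 × 4.04 × 1.77 = 0.81519
(2) 5.81 × 0.765 × 0.215 = 0.95560
Highest is cycle (2) at 0.9556 (≤1, no arbitrage).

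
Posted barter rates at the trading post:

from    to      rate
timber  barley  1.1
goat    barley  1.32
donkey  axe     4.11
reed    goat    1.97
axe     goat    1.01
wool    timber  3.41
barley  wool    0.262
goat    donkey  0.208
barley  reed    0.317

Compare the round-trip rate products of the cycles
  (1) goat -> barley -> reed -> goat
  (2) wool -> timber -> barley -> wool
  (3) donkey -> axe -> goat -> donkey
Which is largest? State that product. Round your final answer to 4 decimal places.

0.9828

(1) 1.32 × 0.317 × 1.97 = 0.82433
(2) 3.41 × 1.1 × 0.262 = 0.98276
(3) 4.11 × 1.01 × 0.208 = 0.86343
Highest is cycle (2) at 0.9828 (≤1, no arbitrage).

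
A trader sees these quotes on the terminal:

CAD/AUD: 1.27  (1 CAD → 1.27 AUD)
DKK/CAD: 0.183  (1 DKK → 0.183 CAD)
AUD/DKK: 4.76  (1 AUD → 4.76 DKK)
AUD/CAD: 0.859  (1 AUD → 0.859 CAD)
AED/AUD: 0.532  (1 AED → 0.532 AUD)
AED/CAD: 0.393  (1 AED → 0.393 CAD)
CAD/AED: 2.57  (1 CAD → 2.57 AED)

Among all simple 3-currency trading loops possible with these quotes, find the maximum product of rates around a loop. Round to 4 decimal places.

CAD→AED→AUD→CAD: 2.57 × 0.532 × 0.859 = 1.17446
CAD→AUD→DKK→CAD: 1.27 × 4.76 × 0.183 = 1.10627
Maximum is CAD→AED→AUD→CAD at 1.1745; arbitrage exists.

1.1745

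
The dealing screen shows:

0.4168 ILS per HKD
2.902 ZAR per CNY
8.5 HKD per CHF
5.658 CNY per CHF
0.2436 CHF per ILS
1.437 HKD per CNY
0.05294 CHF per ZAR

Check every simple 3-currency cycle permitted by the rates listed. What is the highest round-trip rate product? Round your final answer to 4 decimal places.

CHF→CNY→ZAR→CHF: 5.658 × 2.902 × 0.05294 = 0.86925
CHF→HKD→ILS→CHF: 8.5 × 0.4168 × 0.2436 = 0.86303
Maximum is CHF→CNY→ZAR→CHF at 0.8692; no arbitrage — every cycle loses value.

0.8692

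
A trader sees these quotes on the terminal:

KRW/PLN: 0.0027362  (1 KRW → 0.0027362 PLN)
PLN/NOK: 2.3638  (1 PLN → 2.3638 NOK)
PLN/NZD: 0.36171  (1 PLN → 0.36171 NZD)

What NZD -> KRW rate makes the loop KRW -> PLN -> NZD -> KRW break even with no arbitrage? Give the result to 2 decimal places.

1010.40

Known legs of the cycle: 0.0027362 × 0.36171 = 0.000989710902
For no arbitrage the full-cycle product must be 1, so the missing rate is 1 / 0.000989710902 ≈ 1010.3961.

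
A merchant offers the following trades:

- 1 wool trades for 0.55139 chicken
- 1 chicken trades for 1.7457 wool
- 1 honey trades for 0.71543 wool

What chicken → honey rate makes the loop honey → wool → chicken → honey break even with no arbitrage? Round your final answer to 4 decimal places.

Known legs of the cycle: 0.71543 × 0.55139 = 0.3944809477
For no arbitrage the full-cycle product must be 1, so the missing rate is 1 / 0.3944809477 ≈ 2.534977.

2.5350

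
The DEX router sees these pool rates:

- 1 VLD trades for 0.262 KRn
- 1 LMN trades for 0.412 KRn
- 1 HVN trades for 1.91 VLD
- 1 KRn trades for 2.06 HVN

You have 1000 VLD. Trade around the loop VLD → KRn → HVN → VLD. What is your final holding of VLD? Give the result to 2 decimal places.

1030.87

1000 VLD × 0.262 = 262 KRn
262 KRn × 2.06 = 539.72 HVN
539.72 HVN × 1.91 = 1030.8652 VLD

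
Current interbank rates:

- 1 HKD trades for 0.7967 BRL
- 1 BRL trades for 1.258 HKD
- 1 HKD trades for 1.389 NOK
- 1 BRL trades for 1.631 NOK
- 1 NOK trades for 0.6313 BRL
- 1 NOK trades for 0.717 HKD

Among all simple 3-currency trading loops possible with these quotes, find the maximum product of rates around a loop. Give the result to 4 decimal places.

1.1031

HKD→NOK→BRL→HKD: 1.389 × 0.6313 × 1.258 = 1.10311
HKD→BRL→NOK→HKD: 0.7967 × 1.631 × 0.717 = 0.93168
Maximum is HKD→NOK→BRL→HKD at 1.1031; arbitrage exists.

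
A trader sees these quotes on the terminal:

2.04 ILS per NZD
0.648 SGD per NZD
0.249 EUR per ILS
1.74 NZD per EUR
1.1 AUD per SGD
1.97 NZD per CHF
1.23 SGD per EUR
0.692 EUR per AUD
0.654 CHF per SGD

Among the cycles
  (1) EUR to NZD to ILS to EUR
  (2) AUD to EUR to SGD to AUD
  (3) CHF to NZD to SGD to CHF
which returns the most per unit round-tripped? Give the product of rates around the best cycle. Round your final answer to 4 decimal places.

(1) 1.74 × 2.04 × 0.249 = 0.88385
(2) 0.692 × 1.23 × 1.1 = 0.93628
(3) 1.97 × 0.648 × 0.654 = 0.83487
Highest is cycle (2) at 0.9363 (≤1, no arbitrage).

0.9363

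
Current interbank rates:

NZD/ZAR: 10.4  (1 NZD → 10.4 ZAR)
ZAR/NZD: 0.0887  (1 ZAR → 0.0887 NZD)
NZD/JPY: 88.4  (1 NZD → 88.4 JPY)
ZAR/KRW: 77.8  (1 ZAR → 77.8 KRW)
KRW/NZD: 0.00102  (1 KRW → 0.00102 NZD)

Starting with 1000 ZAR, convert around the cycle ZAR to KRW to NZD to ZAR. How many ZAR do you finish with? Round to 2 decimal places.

825.30

1000 ZAR × 77.8 = 77800 KRW
77800 KRW × 0.00102 = 79.356 NZD
79.356 NZD × 10.4 = 825.3024 ZAR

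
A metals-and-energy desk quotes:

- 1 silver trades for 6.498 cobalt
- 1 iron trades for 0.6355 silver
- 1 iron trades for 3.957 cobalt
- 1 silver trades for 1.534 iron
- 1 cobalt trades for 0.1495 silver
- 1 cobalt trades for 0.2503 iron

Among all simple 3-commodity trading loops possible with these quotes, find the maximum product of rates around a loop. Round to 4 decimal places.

1.0336

iron→silver→cobalt→iron: 0.6355 × 6.498 × 0.2503 = 1.03361
iron→cobalt→silver→iron: 3.957 × 0.1495 × 1.534 = 0.90747
Maximum is iron→silver→cobalt→iron at 1.0336; arbitrage exists.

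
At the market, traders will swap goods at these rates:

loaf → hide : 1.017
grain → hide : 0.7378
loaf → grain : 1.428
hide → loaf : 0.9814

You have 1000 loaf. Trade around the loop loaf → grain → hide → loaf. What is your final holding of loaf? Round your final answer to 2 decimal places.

1033.98

1000 loaf × 1.428 = 1428 grain
1428 grain × 0.7378 = 1053.5784 hide
1053.5784 hide × 0.9814 = 1033.98184176 loaf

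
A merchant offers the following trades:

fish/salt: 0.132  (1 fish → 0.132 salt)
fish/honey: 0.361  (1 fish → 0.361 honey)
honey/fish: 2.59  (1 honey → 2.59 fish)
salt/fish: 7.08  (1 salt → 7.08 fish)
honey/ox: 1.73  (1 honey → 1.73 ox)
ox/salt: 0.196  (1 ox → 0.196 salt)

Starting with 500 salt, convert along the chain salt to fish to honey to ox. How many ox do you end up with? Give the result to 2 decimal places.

500 salt × 7.08 = 3540 fish
3540 fish × 0.361 = 1277.94 honey
1277.94 honey × 1.73 = 2210.8362 ox

2210.84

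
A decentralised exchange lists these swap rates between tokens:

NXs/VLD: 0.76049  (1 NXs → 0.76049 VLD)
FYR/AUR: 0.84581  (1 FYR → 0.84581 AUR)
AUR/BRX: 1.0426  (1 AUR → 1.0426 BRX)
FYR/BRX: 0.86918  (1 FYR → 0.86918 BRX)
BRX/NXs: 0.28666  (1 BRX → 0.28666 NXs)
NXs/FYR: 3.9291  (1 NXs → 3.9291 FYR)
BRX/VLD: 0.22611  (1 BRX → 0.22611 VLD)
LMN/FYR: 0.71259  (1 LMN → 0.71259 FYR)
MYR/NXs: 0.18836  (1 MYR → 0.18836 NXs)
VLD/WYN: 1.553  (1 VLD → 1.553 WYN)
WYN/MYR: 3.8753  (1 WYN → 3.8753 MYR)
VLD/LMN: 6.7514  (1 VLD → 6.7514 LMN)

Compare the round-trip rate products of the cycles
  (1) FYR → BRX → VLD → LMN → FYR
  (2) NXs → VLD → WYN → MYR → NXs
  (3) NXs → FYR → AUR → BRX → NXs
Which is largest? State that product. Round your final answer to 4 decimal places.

(1) 0.86918 × 0.22611 × 6.7514 × 0.71259 = 0.94550
(2) 0.76049 × 1.553 × 3.8753 × 0.18836 = 0.86210
(3) 3.9291 × 0.84581 × 1.0426 × 0.28666 = 0.99323
Highest is cycle (3) at 0.9932 (≤1, no arbitrage).

0.9932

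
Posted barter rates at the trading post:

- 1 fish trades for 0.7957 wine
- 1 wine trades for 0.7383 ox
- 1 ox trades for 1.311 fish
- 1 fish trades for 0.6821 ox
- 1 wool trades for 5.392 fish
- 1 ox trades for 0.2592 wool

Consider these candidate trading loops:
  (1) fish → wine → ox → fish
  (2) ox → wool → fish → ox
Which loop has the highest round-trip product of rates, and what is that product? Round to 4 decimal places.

(1) 0.7957 × 0.7383 × 1.311 = 0.77017
(2) 0.2592 × 5.392 × 0.6821 = 0.95331
Highest is cycle (2) at 0.9533 (≤1, no arbitrage).

0.9533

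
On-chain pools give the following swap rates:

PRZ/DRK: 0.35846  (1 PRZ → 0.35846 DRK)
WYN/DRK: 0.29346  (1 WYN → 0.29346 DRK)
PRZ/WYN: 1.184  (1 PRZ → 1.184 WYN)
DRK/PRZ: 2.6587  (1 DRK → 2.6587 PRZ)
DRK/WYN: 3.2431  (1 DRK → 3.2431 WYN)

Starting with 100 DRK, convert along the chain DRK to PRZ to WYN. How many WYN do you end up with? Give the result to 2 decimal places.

314.79

100 DRK × 2.6587 = 265.87 PRZ
265.87 PRZ × 1.184 = 314.79008 WYN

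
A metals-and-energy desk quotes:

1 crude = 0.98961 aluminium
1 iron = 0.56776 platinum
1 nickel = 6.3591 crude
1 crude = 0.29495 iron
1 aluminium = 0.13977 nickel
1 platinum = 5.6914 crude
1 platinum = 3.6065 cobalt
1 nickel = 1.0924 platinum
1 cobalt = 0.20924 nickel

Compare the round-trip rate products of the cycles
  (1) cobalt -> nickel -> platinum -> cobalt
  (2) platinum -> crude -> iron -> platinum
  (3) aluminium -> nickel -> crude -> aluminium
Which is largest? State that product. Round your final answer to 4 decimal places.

(1) 0.20924 × 1.0924 × 3.6065 = 0.82435
(2) 5.6914 × 0.29495 × 0.56776 = 0.95309
(3) 0.13977 × 6.3591 × 0.98961 = 0.87958
Highest is cycle (2) at 0.9531 (≤1, no arbitrage).

0.9531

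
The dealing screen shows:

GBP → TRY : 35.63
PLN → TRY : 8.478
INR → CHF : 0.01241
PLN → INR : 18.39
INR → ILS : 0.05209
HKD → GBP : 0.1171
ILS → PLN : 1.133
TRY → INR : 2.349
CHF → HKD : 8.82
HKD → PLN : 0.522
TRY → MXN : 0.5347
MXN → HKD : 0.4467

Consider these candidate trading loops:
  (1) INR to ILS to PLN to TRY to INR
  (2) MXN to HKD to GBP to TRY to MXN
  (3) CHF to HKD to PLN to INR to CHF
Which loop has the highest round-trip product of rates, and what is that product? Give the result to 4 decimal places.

1.1753

(1) 0.05209 × 1.133 × 8.478 × 2.349 = 1.17533
(2) 0.4467 × 0.1171 × 35.63 × 0.5347 = 0.99655
(3) 8.82 × 0.522 × 18.39 × 0.01241 = 1.05073
Highest is cycle (1) at 1.1753 (>1, arbitrage).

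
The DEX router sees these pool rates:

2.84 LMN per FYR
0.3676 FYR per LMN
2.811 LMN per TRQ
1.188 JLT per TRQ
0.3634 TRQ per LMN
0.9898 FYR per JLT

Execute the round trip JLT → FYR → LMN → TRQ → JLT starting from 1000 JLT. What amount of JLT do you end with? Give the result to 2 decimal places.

1213.58

1000 JLT × 0.9898 = 989.8 FYR
989.8 FYR × 2.84 = 2811.032 LMN
2811.032 LMN × 0.3634 = 1021.5290288 TRQ
1021.5290288 TRQ × 1.188 = 1213.5764862144 JLT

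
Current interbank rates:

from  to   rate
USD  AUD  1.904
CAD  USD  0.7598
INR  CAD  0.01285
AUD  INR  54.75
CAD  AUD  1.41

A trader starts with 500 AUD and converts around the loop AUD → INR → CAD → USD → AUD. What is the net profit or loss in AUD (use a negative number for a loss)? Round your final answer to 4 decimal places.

8.8895

500 AUD × 54.75 = 27375 INR
27375 INR × 0.01285 = 351.76875 CAD
351.76875 CAD × 0.7598 = 267.27389625 USD
267.27389625 USD × 1.904 = 508.88949846 AUD
Net change: 508.88949846 − 500 = 8.88949846 AUD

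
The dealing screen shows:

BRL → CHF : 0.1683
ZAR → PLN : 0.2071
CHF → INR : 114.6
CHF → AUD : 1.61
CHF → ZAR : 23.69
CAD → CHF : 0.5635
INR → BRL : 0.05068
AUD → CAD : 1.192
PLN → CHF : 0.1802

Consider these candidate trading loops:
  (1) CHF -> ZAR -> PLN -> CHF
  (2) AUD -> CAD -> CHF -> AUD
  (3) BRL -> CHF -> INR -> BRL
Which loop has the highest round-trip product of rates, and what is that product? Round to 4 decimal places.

1.0814

(1) 23.69 × 0.2071 × 0.1802 = 0.88410
(2) 1.192 × 0.5635 × 1.61 = 1.08142
(3) 0.1683 × 114.6 × 0.05068 = 0.97747
Highest is cycle (2) at 1.0814 (>1, arbitrage).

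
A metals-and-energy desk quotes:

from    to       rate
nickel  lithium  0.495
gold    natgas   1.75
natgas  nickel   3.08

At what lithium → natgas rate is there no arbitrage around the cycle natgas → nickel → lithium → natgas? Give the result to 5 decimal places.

Known legs of the cycle: 3.08 × 0.495 = 1.5246
For no arbitrage the full-cycle product must be 1, so the missing rate is 1 / 1.5246 ≈ 0.6559097.

0.65591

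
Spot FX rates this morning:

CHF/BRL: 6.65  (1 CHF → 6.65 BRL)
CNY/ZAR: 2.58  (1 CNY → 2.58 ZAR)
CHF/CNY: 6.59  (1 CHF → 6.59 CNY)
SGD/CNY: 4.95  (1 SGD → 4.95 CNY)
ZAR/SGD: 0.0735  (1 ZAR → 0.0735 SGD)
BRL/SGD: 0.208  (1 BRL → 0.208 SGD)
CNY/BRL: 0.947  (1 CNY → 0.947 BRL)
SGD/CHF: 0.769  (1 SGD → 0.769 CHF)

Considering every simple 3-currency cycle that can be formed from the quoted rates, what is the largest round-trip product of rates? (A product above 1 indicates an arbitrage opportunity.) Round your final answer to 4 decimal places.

SGD→CHF→BRL→SGD: 0.769 × 6.65 × 0.208 = 1.06368
SGD→CNY→BRL→SGD: 4.95 × 0.947 × 0.208 = 0.97503
SGD→CNY→ZAR→SGD: 4.95 × 2.58 × 0.0735 = 0.93867
Maximum is SGD→CHF→BRL→SGD at 1.0637; arbitrage exists.

1.0637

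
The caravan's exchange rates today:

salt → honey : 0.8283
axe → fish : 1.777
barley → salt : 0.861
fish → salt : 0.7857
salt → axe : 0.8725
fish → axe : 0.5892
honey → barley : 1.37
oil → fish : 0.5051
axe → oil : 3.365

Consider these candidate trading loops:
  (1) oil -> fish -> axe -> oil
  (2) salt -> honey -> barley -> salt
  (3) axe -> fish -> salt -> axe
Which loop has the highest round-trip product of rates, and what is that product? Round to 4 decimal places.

1.2182

(1) 0.5051 × 0.5892 × 3.365 = 1.00144
(2) 0.8283 × 1.37 × 0.861 = 0.97704
(3) 1.777 × 0.7857 × 0.8725 = 1.21817
Highest is cycle (3) at 1.2182 (>1, arbitrage).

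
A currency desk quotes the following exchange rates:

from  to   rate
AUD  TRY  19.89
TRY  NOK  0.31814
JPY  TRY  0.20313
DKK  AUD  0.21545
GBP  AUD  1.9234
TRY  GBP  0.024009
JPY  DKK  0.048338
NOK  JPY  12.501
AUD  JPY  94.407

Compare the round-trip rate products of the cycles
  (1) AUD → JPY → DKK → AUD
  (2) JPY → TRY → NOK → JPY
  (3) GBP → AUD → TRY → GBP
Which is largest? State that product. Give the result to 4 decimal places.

(1) 94.407 × 0.048338 × 0.21545 = 0.98319
(2) 0.20313 × 0.31814 × 12.501 = 0.80786
(3) 1.9234 × 19.89 × 0.024009 = 0.91850
Highest is cycle (1) at 0.9832 (≤1, no arbitrage).

0.9832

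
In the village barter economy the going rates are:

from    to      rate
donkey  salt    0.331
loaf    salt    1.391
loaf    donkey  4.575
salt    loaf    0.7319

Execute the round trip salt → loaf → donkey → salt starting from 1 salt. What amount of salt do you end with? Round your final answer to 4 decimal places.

1 salt × 0.7319 = 0.7319 loaf
0.7319 loaf × 4.575 = 3.3484425 donkey
3.3484425 donkey × 0.331 = 1.1083344675 salt

1.1083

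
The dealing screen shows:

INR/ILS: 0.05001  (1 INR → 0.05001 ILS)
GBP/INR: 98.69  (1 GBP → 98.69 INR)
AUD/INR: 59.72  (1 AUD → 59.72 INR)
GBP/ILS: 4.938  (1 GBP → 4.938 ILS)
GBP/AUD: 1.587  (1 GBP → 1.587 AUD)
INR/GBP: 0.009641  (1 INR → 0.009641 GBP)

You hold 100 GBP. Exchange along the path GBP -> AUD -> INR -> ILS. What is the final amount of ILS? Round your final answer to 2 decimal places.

473.97

100 GBP × 1.587 = 158.7 AUD
158.7 AUD × 59.72 = 9477.564 INR
9477.564 INR × 0.05001 = 473.97297564 ILS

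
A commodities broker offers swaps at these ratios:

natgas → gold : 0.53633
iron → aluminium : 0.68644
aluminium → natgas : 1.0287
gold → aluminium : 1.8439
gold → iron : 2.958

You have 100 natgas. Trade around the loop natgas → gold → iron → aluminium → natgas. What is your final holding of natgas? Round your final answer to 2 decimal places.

112.03

100 natgas × 0.53633 = 53.633 gold
53.633 gold × 2.958 = 158.646414 iron
158.646414 iron × 0.68644 = 108.90124442616 aluminium
108.90124442616 aluminium × 1.0287 = 112.026710141190792 natgas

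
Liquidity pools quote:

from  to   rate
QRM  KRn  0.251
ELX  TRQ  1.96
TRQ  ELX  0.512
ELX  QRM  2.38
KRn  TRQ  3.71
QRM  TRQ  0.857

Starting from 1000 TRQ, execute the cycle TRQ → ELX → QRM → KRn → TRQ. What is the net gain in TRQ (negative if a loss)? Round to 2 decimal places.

1000 TRQ × 0.512 = 512 ELX
512 ELX × 2.38 = 1218.56 QRM
1218.56 QRM × 0.251 = 305.85856 KRn
305.85856 KRn × 3.71 = 1134.7352576 TRQ
Net change: 1134.7352576 − 1000 = 134.7352576 TRQ

134.74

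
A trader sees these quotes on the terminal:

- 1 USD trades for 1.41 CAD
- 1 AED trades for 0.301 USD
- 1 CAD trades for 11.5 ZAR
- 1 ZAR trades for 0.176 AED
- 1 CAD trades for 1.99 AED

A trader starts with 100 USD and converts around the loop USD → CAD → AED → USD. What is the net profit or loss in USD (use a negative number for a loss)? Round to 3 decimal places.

100 USD × 1.41 = 141 CAD
141 CAD × 1.99 = 280.59 AED
280.59 AED × 0.301 = 84.45759 USD
Net change: 84.45759 − 100 = -15.54241 USD

-15.542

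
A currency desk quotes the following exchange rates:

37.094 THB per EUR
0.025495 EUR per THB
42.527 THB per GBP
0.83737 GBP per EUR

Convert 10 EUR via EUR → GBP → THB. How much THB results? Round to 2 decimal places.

356.11

10 EUR × 0.83737 = 8.3737 GBP
8.3737 GBP × 42.527 = 356.1083399 THB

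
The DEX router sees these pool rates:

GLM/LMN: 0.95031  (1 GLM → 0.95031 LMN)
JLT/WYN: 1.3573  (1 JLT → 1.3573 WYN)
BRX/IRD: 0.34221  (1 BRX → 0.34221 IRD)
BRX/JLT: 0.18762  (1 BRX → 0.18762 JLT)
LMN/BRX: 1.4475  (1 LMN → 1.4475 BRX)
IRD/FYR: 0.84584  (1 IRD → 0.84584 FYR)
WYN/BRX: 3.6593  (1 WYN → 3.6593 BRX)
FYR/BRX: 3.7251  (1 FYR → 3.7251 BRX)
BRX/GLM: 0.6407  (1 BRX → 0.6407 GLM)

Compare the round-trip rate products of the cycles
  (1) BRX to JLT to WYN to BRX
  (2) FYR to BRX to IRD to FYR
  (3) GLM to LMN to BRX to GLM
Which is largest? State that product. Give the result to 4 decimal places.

1.0782

(1) 0.18762 × 1.3573 × 3.6593 = 0.93186
(2) 3.7251 × 0.34221 × 0.84584 = 1.07825
(3) 0.95031 × 1.4475 × 0.6407 = 0.88133
Highest is cycle (2) at 1.0782 (>1, arbitrage).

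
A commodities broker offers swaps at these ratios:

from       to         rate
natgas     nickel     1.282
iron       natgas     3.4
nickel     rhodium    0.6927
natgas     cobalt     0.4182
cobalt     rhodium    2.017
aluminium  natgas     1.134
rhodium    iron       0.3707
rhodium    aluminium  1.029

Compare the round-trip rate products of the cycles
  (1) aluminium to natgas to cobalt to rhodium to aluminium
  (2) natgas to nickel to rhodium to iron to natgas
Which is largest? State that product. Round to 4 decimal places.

1.1193

(1) 1.134 × 0.4182 × 2.017 × 1.029 = 0.98428
(2) 1.282 × 0.6927 × 0.3707 × 3.4 = 1.11927
Highest is cycle (2) at 1.1193 (>1, arbitrage).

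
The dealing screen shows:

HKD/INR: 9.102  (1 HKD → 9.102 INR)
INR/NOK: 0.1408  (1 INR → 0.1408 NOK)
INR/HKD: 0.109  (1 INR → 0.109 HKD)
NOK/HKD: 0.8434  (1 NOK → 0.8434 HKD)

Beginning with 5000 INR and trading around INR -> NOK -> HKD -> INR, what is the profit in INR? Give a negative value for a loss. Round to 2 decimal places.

404.35

5000 INR × 0.1408 = 704 NOK
704 NOK × 0.8434 = 593.7536 HKD
593.7536 HKD × 9.102 = 5404.3452672 INR
Net change: 5404.3452672 − 5000 = 404.3452672 INR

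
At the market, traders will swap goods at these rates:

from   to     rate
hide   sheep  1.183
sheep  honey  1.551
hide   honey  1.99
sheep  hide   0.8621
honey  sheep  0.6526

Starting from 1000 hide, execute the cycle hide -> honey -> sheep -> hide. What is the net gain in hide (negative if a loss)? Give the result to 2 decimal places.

119.59

1000 hide × 1.99 = 1990 honey
1990 honey × 0.6526 = 1298.674 sheep
1298.674 sheep × 0.8621 = 1119.5868554 hide
Net change: 1119.5868554 − 1000 = 119.5868554 hide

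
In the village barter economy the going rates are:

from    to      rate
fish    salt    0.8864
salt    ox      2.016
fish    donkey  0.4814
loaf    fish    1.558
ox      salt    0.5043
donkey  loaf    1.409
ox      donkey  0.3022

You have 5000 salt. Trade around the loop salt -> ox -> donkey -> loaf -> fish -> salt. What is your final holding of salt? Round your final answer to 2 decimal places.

5000 salt × 2.016 = 10080 ox
10080 ox × 0.3022 = 3046.176 donkey
3046.176 donkey × 1.409 = 4292.061984 loaf
4292.061984 loaf × 1.558 = 6687.032571072 fish
6687.032571072 fish × 0.8864 = 5927.3856709982208 salt

5927.39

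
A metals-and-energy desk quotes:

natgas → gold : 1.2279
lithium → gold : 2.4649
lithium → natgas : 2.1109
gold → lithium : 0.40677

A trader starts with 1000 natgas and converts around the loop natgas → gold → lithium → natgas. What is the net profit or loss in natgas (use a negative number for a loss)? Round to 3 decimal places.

54.337

1000 natgas × 1.2279 = 1227.9 gold
1227.9 gold × 0.40677 = 499.472883 lithium
499.472883 lithium × 2.1109 = 1054.3373087247 natgas
Net change: 1054.3373087247 − 1000 = 54.3373087247 natgas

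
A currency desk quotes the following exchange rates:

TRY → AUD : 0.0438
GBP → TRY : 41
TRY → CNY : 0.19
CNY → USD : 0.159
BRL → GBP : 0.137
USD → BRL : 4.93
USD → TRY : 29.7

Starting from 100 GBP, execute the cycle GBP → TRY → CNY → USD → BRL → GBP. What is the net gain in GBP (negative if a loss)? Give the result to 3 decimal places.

100 GBP × 41 = 4100 TRY
4100 TRY × 0.19 = 779 CNY
779 CNY × 0.159 = 123.861 USD
123.861 USD × 4.93 = 610.63473 BRL
610.63473 BRL × 0.137 = 83.65695801 GBP
Net change: 83.65695801 − 100 = -16.34304199 GBP

-16.343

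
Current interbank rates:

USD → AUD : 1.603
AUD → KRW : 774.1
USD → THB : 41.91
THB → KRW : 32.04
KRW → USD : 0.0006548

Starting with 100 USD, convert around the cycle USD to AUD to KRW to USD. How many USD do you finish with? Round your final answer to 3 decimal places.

81.253

100 USD × 1.603 = 160.3 AUD
160.3 AUD × 774.1 = 124088.23 KRW
124088.23 KRW × 0.0006548 = 81.252973004 USD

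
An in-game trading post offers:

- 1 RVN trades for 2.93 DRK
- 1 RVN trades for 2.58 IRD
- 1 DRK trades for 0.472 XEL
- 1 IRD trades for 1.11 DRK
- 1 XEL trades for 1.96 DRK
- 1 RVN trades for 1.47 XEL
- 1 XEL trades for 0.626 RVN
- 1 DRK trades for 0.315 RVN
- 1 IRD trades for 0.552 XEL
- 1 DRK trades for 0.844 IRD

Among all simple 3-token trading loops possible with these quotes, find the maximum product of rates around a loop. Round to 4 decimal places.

0.9131

XEL→DRK→IRD→XEL: 1.96 × 0.844 × 0.552 = 0.91314
XEL→DRK→RVN→XEL: 1.96 × 0.315 × 1.47 = 0.90758
DRK→RVN→IRD→DRK: 0.315 × 2.58 × 1.11 = 0.90210
XEL→RVN→IRD→XEL: 0.626 × 2.58 × 0.552 = 0.89152
XEL→RVN→DRK→XEL: 0.626 × 2.93 × 0.472 = 0.86573
Maximum is XEL→DRK→IRD→XEL at 0.9131; no arbitrage — every cycle loses value.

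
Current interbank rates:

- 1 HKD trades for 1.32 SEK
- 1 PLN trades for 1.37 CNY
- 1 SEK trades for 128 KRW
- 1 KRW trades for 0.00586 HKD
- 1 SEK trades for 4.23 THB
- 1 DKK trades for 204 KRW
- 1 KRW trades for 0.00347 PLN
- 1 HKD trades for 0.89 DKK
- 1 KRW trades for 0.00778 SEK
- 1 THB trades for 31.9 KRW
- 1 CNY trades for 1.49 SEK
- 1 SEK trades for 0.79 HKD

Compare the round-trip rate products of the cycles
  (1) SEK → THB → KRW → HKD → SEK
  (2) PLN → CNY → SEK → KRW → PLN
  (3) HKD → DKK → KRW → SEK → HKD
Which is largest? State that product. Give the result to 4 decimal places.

(1) 4.23 × 31.9 × 0.00586 × 1.32 = 1.04376
(2) 1.37 × 1.49 × 128 × 0.00347 = 0.90666
(3) 0.89 × 204 × 0.00778 × 0.79 = 1.11590
Highest is cycle (3) at 1.1159 (>1, arbitrage).

1.1159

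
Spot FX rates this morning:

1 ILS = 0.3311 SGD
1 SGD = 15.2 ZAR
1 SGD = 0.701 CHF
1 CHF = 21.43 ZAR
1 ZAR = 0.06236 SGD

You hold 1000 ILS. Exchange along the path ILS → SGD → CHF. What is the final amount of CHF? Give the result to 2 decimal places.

232.10

1000 ILS × 0.3311 = 331.1 SGD
331.1 SGD × 0.701 = 232.1011 CHF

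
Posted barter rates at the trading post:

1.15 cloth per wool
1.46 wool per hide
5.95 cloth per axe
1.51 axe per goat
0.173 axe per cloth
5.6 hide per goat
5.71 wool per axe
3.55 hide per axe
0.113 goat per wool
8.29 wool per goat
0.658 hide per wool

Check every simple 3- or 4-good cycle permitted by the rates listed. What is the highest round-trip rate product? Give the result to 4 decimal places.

wool→cloth→axe→wool: 1.15 × 0.173 × 5.71 = 1.13600
wool→cloth→axe→hide→wool: 1.15 × 0.173 × 3.55 × 1.46 = 1.03116
wool→goat→axe→wool: 0.113 × 1.51 × 5.71 = 0.97430
wool→goat→hide→wool: 0.113 × 5.6 × 1.46 = 0.92389
wool→goat→axe→hide→wool: 0.113 × 1.51 × 3.55 × 1.46 = 0.88438
Maximum is wool→cloth→axe→wool at 1.1360; arbitrage exists.

1.1360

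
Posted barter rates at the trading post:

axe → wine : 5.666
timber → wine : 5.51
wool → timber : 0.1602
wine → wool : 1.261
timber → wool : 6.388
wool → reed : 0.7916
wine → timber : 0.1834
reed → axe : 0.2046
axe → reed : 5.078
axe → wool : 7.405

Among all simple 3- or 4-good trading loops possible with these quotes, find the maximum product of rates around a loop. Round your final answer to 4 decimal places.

reed→axe→wool→reed: 0.2046 × 7.405 × 0.7916 = 1.19932
wine→wool→reed→axe→wine: 1.261 × 0.7916 × 0.2046 × 5.666 = 1.15719
wine→wool→timber→wine: 1.261 × 0.1602 × 5.51 = 1.11309
Maximum is reed→axe→wool→reed at 1.1993; arbitrage exists.

1.1993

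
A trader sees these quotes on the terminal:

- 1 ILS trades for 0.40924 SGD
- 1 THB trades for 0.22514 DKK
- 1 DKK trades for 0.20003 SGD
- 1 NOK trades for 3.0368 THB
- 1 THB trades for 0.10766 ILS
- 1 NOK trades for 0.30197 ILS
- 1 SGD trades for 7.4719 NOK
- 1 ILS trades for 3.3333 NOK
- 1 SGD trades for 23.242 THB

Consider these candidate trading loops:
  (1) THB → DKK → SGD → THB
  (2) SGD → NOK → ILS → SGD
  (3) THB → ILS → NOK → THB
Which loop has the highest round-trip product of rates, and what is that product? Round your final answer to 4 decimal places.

1.0898

(1) 0.22514 × 0.20003 × 23.242 = 1.04670
(2) 7.4719 × 0.30197 × 0.40924 = 0.92336
(3) 0.10766 × 3.3333 × 3.0368 = 1.08980
Highest is cycle (3) at 1.0898 (>1, arbitrage).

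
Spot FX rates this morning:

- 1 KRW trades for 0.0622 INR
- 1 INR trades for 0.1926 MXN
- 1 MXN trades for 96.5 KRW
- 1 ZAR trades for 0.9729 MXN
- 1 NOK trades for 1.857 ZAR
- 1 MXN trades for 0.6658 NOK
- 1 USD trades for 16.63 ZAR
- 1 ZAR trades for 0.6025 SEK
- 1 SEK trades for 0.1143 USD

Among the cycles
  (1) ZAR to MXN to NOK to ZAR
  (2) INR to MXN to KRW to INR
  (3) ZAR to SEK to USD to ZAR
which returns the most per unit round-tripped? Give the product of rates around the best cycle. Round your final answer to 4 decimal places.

(1) 0.9729 × 0.6658 × 1.857 = 1.20288
(2) 0.1926 × 96.5 × 0.0622 = 1.15604
(3) 0.6025 × 0.1143 × 16.63 = 1.14524
Highest is cycle (1) at 1.2029 (>1, arbitrage).

1.2029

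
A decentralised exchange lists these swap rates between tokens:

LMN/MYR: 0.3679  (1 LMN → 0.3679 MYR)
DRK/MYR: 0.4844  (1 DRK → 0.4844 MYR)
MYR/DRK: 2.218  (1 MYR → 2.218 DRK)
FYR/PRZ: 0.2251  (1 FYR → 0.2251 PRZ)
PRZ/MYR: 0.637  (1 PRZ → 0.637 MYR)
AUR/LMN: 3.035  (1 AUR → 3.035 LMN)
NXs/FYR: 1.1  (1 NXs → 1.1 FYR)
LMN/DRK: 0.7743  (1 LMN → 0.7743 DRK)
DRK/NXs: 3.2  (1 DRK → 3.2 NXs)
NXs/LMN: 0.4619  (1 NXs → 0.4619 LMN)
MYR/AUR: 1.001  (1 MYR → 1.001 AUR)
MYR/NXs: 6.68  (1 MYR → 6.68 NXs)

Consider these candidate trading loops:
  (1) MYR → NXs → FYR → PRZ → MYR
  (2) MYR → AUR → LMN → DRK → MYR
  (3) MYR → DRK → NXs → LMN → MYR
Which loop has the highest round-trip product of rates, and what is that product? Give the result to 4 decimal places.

1.2061

(1) 6.68 × 1.1 × 0.2251 × 0.637 = 1.05362
(2) 1.001 × 3.035 × 0.7743 × 0.4844 = 1.13948
(3) 2.218 × 3.2 × 0.4619 × 0.3679 = 1.20612
Highest is cycle (3) at 1.2061 (>1, arbitrage).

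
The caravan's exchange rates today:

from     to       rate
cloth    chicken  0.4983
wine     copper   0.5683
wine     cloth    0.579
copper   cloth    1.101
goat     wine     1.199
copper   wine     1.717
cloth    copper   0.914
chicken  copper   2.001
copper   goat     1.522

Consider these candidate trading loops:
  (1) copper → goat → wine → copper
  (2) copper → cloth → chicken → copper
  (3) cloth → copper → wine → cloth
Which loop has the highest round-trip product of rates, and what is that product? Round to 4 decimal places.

1.0978

(1) 1.522 × 1.199 × 0.5683 = 1.03708
(2) 1.101 × 0.4983 × 2.001 = 1.09781
(3) 0.914 × 1.717 × 0.579 = 0.90865
Highest is cycle (2) at 1.0978 (>1, arbitrage).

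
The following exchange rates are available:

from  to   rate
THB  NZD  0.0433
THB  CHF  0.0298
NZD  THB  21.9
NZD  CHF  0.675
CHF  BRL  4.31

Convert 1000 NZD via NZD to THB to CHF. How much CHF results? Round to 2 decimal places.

652.62

1000 NZD × 21.9 = 21900 THB
21900 THB × 0.0298 = 652.62 CHF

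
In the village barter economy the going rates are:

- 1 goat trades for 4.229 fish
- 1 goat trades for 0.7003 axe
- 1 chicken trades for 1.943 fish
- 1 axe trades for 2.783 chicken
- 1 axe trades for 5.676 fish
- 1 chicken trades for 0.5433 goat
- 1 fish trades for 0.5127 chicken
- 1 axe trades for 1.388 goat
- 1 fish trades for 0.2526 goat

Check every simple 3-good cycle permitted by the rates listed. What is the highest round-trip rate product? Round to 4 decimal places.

1.1780

fish→chicken→goat→fish: 0.5127 × 0.5433 × 4.229 = 1.17799
goat→axe→chicken→goat: 0.7003 × 2.783 × 0.5433 = 1.05886
fish→goat→axe→fish: 0.2526 × 0.7003 × 5.676 = 1.00406
Maximum is fish→chicken→goat→fish at 1.1780; arbitrage exists.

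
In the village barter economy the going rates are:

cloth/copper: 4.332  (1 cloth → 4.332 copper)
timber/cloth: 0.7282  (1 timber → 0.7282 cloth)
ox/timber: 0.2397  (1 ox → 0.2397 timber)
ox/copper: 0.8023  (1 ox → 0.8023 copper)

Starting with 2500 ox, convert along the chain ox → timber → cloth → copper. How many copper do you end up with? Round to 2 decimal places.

2500 ox × 0.2397 = 599.25 timber
599.25 timber × 0.7282 = 436.37385 cloth
436.37385 cloth × 4.332 = 1890.3715182 copper

1890.37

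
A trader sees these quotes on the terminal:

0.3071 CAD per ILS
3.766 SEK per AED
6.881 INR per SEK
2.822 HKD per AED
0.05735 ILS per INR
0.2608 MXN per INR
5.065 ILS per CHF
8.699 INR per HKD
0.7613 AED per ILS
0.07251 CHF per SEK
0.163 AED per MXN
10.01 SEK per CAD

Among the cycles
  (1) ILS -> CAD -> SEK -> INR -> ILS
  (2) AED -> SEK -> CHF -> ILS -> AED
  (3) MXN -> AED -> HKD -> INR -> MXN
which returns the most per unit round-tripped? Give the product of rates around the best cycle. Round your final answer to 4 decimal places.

(1) 0.3071 × 10.01 × 6.881 × 0.05735 = 1.21311
(2) 3.766 × 0.07251 × 5.065 × 0.7613 = 1.05296
(3) 0.163 × 2.822 × 8.699 × 0.2608 = 1.04357
Highest is cycle (1) at 1.2131 (>1, arbitrage).

1.2131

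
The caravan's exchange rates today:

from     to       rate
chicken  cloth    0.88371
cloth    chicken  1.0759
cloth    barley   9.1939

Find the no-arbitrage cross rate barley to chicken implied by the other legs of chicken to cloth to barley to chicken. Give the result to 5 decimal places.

Known legs of the cycle: 0.88371 × 9.1939 = 8.124741369
For no arbitrage the full-cycle product must be 1, so the missing rate is 1 / 8.124741369 ≈ 0.1230808.

0.12308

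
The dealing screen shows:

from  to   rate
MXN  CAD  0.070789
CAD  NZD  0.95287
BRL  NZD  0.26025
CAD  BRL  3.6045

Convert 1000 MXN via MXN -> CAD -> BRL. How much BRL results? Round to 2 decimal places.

255.16

1000 MXN × 0.070789 = 70.789 CAD
70.789 CAD × 3.6045 = 255.1589505 BRL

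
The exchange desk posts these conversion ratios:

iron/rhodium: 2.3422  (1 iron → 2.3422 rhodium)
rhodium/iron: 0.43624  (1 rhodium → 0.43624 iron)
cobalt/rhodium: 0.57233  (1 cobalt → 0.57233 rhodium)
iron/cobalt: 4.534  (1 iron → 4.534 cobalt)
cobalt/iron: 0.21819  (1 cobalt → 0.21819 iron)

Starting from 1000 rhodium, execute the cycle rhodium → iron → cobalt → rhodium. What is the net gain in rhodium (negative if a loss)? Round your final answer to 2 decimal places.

132.02

1000 rhodium × 0.43624 = 436.24 iron
436.24 iron × 4.534 = 1977.91216 cobalt
1977.91216 cobalt × 0.57233 = 1132.0184665328 rhodium
Net change: 1132.0184665328 − 1000 = 132.0184665328 rhodium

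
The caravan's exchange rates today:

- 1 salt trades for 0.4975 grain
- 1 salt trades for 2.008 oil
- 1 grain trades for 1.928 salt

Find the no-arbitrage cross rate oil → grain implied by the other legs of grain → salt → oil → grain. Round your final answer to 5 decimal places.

Known legs of the cycle: 1.928 × 2.008 = 3.871424
For no arbitrage the full-cycle product must be 1, so the missing rate is 1 / 3.871424 ≈ 0.2583029.

0.25830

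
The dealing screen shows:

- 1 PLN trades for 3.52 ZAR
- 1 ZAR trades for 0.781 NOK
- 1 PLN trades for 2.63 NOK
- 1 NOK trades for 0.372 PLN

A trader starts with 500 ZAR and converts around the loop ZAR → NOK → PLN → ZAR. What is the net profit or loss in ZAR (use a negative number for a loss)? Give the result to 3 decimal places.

11.336

500 ZAR × 0.781 = 390.5 NOK
390.5 NOK × 0.372 = 145.266 PLN
145.266 PLN × 3.52 = 511.33632 ZAR
Net change: 511.33632 − 500 = 11.33632 ZAR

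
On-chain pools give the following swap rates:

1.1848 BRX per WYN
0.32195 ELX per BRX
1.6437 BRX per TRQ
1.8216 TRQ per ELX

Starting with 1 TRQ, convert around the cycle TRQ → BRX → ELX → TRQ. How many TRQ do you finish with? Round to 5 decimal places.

1 TRQ × 1.6437 = 1.6437 BRX
1.6437 BRX × 0.32195 = 0.529189215 ELX
0.529189215 ELX × 1.8216 = 0.963971074044 TRQ

0.96397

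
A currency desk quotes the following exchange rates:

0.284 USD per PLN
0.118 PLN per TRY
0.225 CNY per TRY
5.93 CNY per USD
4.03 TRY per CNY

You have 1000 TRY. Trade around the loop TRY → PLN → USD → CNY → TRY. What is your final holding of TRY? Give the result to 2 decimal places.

1000 TRY × 0.118 = 118 PLN
118 PLN × 0.284 = 33.512 USD
33.512 USD × 5.93 = 198.72616 CNY
198.72616 CNY × 4.03 = 800.8664248 TRY

800.87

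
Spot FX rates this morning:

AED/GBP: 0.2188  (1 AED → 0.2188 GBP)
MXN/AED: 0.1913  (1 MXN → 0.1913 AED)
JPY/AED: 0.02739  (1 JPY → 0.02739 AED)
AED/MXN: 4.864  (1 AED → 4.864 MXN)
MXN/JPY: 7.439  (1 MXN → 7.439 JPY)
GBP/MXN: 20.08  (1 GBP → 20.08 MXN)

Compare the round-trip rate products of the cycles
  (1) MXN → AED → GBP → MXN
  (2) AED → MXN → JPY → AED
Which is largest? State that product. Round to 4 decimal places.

(1) 0.1913 × 0.2188 × 20.08 = 0.84048
(2) 4.864 × 7.439 × 0.02739 = 0.99106
Highest is cycle (2) at 0.9911 (≤1, no arbitrage).

0.9911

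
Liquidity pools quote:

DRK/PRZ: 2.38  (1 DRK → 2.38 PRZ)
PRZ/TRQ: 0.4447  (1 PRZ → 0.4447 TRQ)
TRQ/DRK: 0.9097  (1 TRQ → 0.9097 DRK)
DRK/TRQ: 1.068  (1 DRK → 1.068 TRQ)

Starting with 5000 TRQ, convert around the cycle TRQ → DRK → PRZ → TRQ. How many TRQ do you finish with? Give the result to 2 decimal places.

4814.07

5000 TRQ × 0.9097 = 4548.5 DRK
4548.5 DRK × 2.38 = 10825.43 PRZ
10825.43 PRZ × 0.4447 = 4814.068721 TRQ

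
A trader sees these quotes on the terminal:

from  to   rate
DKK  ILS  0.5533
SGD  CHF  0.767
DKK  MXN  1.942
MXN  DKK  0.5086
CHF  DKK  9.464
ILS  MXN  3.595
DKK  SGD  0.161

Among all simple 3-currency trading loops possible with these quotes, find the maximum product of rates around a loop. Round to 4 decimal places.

1.1687

SGD→CHF→DKK→SGD: 0.767 × 9.464 × 0.161 = 1.16868
MXN→DKK→ILS→MXN: 0.5086 × 0.5533 × 3.595 = 1.01166
Maximum is SGD→CHF→DKK→SGD at 1.1687; arbitrage exists.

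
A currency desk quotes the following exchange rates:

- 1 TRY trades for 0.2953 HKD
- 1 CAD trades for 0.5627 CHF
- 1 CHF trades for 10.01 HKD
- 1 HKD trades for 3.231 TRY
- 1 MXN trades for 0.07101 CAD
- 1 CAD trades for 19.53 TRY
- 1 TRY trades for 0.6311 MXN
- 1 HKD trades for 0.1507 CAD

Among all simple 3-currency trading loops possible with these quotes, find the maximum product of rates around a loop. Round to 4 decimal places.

MXN→CAD→TRY→MXN: 0.07101 × 19.53 × 0.6311 = 0.87523
HKD→CAD→TRY→HKD: 0.1507 × 19.53 × 0.2953 = 0.86912
HKD→CAD→CHF→HKD: 0.1507 × 0.5627 × 10.01 = 0.84884
Maximum is MXN→CAD→TRY→MXN at 0.8752; no arbitrage — every cycle loses value.

0.8752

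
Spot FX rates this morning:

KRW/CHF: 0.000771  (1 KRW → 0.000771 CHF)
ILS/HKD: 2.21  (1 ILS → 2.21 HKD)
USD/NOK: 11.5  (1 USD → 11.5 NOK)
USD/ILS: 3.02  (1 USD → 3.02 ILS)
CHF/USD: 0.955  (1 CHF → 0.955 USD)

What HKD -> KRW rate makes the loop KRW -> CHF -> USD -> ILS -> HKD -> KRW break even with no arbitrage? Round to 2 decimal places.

203.49

Known legs of the cycle: 0.000771 × 0.955 × 3.02 × 2.21 = 0.004914246831
For no arbitrage the full-cycle product must be 1, so the missing rate is 1 / 0.004914246831 ≈ 203.4900.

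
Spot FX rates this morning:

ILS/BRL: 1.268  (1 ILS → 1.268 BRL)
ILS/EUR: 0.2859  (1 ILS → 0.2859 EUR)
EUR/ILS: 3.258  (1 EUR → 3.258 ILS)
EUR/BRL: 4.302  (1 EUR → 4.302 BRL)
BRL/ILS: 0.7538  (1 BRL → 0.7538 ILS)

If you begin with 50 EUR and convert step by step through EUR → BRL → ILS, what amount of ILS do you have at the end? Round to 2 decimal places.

50 EUR × 4.302 = 215.1 BRL
215.1 BRL × 0.7538 = 162.14238 ILS

162.14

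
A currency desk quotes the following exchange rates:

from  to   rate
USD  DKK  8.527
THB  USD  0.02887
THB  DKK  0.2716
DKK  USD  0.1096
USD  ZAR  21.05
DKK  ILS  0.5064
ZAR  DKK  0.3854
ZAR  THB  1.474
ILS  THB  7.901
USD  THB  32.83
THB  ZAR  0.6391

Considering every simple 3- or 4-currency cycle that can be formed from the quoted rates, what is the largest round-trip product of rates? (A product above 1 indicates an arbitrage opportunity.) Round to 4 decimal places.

1.0867

THB→DKK→ILS→THB: 0.2716 × 0.5064 × 7.901 = 1.08669
ZAR→DKK→ILS→THB→ZAR: 0.3854 × 0.5064 × 7.901 × 0.6391 = 0.98550
THB→USD→DKK→ILS→THB: 0.02887 × 8.527 × 0.5064 × 7.901 = 0.98496
THB→DKK→USD→THB: 0.2716 × 0.1096 × 32.83 = 0.97726
ZAR→THB→DKK→USD→ZAR: 1.474 × 0.2716 × 0.1096 × 21.05 = 0.92361
ZAR→THB→USD→ZAR: 1.474 × 0.02887 × 21.05 = 0.89577
ZAR→DKK→USD→ZAR: 0.3854 × 0.1096 × 21.05 = 0.88915
ZAR→DKK→USD→THB→ZAR: 0.3854 × 0.1096 × 32.83 × 0.6391 = 0.88626
Maximum is THB→DKK→ILS→THB at 1.0867; arbitrage exists.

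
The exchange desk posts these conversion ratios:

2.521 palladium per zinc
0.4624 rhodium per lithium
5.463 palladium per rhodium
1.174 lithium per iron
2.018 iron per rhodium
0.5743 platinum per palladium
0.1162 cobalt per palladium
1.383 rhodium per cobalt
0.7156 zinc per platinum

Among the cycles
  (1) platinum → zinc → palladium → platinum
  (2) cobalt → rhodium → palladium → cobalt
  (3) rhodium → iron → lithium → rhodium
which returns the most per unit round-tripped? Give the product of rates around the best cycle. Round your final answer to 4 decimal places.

(1) 0.7156 × 2.521 × 0.5743 = 1.03605
(2) 1.383 × 5.463 × 0.1162 = 0.87793
(3) 2.018 × 1.174 × 0.4624 = 1.09549
Highest is cycle (3) at 1.0955 (>1, arbitrage).

1.0955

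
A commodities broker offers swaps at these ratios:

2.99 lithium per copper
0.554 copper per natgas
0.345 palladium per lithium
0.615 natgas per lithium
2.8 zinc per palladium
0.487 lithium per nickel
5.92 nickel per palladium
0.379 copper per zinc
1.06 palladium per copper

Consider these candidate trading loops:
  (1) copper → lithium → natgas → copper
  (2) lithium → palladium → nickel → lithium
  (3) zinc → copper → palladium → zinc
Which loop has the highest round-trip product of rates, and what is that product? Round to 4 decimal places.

(1) 2.99 × 0.615 × 0.554 = 1.01872
(2) 0.345 × 5.92 × 0.487 = 0.99465
(3) 0.379 × 1.06 × 2.8 = 1.12487
Highest is cycle (3) at 1.1249 (>1, arbitrage).

1.1249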